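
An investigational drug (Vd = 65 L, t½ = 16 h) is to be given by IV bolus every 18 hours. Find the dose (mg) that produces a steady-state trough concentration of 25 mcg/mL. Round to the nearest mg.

1919 mg

τ/t½ = 18/16 ≈ 1.125, so f = (1/2)^(18/16) ≈ 0.458502.
Cmin,ss = (D/Vd)·f/(1−f), so D = Cmin,ss·Vd·(1−f)/f.
D = 25 × 65 × (1−f)/f ≈ 25 × 65 × 1.18102 ≈ 1919.16 mg.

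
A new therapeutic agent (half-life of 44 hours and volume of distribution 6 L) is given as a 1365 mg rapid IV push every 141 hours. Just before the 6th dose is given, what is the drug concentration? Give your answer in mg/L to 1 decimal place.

f = (1/2)^(τ/t½) = (1/2)^(141/44) ≈ 0.1085.
C₀ = D/Vd = 1365/6 ≈ 227.500 mg/L.
Before the 6th dose, 5 doses have been given. Superposition: Cmin = C₀·(f + f² + … + f^5).
≈ 227.500 × (0.1085 + 0.0118 + 0.0013 + 0.0001 + 0.0000) ≈ 227.500 × 0.1217 ≈ 27.687 mg/L.

27.7 mg/L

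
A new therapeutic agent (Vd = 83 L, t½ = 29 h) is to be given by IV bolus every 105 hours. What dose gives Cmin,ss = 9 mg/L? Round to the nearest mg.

8442 mg

τ/t½ = 105/29 ≈ 3.6207, so f = (1/2)^(105/29) ≈ 0.081295.
Cmin,ss = (D/Vd)·f/(1−f), so D = Cmin,ss·Vd·(1−f)/f.
D = 9 × 83 × (1−f)/f ≈ 9 × 83 × 11.30088 ≈ 8441.76 mg.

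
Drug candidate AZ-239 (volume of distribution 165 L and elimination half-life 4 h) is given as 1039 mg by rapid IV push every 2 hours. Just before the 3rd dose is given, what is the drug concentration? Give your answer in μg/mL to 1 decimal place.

f = (1/2)^(τ/t½) = (1/2)^(2/4) ≈ 0.7071.
C₀ = D/Vd = 1039/165 ≈ 6.297 μg/mL.
Before the 3rd dose, 2 doses have been given. Superposition: Cmin = C₀·(f + f²).
≈ 6.297 × (0.7071 + 0.5000) ≈ 6.297 × 1.2071 ≈ 7.601 μg/mL.

7.6 μg/mL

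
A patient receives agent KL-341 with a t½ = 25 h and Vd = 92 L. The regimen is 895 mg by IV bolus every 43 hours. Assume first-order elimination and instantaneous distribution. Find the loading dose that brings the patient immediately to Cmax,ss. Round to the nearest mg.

1285 mg

f = (1/2)^(43/25) ≈ 0.303549; accumulation ratio R = 1/(1−f) ≈ 1.43585.
Loading dose to hit Cmax,ss on first dose: D_load = D_maint·R ≈ 895 × 1.43585 ≈ 1285.09 mg.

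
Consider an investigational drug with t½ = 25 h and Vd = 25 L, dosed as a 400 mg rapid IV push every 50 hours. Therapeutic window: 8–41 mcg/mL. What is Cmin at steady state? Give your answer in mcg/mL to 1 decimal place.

The dosing interval is 2 half-lives, so f = 2^(−2) = 0.25.
At steady state, R = 1/(1 − 0.25) = 4/3.
Single-dose peak C₀ = D/Vd = 400/25 = 16 mcg/mL.
Steady-state peak Cmax,ss = C₀·R = 16 × 4/3 ≈ 21.333 mcg/mL.
Steady-state trough Cmin,ss = Cmax,ss·f ≈ 21.333 × 0.25 ≈ 5.333 mcg/mL.
Trough 5.3 mcg/mL vs MEC 8 mcg/mL: subtherapeutic.

5.3 mcg/mL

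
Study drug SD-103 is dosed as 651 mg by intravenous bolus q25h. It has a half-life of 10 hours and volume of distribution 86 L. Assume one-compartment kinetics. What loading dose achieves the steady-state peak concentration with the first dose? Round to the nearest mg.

791 mg

f = (1/2)^(25/10) ≈ 0.176777; accumulation ratio R = 1/(1−f) ≈ 1.21474.
Loading dose to hit Cmax,ss on first dose: D_load = D_maint·R ≈ 651 × 1.21474 ≈ 790.80 mg.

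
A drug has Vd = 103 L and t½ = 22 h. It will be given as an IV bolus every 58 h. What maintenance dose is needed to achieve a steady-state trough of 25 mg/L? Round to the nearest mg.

τ/t½ = 58/22 ≈ 2.6364, so f = (1/2)^(58/22) ≈ 0.160833.
Cmin,ss = (D/Vd)·f/(1−f), so D = Cmin,ss·Vd·(1−f)/f.
D = 25 × 103 × (1−f)/f ≈ 25 × 103 × 5.21763 ≈ 13435.40 mg.

13435 mg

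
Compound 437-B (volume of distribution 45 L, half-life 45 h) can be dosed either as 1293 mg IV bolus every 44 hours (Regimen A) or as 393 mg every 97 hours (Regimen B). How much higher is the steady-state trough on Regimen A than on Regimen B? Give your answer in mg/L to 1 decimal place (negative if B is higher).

27.1 mg/L

Regimen A: f = (1/2)^(44/45) ≈ 0.5078; Cmin,ss = (1293/45)·f/(1−f) ≈ 29.644 mg/L.
Regimen B: f = (1/2)^(97/45) ≈ 0.2244; Cmin,ss = (393/45)·f/(1−f) ≈ 2.527 mg/L.
Difference ≈ 29.644 − 2.527 ≈ 27.117 mg/L.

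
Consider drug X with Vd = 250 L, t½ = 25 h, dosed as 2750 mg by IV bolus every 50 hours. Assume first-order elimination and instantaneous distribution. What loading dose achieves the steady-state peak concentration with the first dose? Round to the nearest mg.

3667 mg

f = (1/2)^(50/25) ≈ 0.250000; accumulation ratio R = 1/(1−f) ≈ 1.33333.
Loading dose to hit Cmax,ss on first dose: D_load = D_maint·R ≈ 2750 × 1.33333 ≈ 3666.66 mg.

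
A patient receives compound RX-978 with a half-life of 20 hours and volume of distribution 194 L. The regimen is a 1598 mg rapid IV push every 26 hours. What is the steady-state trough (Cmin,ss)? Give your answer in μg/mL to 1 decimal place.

Over one 26-h interval, 26/20 ≈ 1.3 half-lives elapse, leaving f ≈ 0.4061 of each dose.
Each bolus raises the concentration by D/Vd = 1598/194 ≈ 8.237 μg/mL.
Steady-state trough Cmin,ss = C₀·f/(1−f) ≈ 8.237 × 0.4061/0.5939 ≈ 5.632 μg/mL.

5.6 μg/mL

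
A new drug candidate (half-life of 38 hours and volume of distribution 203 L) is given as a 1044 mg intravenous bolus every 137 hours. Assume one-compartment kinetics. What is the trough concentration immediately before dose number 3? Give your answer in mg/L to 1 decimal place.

0.5 mg/L

f = (1/2)^(τ/t½) = (1/2)^(137/38) ≈ 0.0822.
C₀ = D/Vd = 1044/203 ≈ 5.143 mg/L.
Before the 3rd dose, 2 doses have been given. Superposition: Cmin = C₀·(f + f²).
≈ 5.143 × (0.0822 + 0.0068) ≈ 5.143 × 0.0890 ≈ 0.458 mg/L.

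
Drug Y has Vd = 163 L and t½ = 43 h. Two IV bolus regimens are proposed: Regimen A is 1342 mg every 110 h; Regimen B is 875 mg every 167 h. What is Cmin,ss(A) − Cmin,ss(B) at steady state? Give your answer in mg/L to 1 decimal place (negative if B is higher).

1.3 mg/L

Regimen A: f = (1/2)^(110/43) ≈ 0.1698; Cmin,ss = (1342/163)·f/(1−f) ≈ 1.684 mg/L.
Regimen B: f = (1/2)^(167/43) ≈ 0.0677; Cmin,ss = (875/163)·f/(1−f) ≈ 0.390 mg/L.
Difference ≈ 1.684 − 0.390 ≈ 1.294 mg/L.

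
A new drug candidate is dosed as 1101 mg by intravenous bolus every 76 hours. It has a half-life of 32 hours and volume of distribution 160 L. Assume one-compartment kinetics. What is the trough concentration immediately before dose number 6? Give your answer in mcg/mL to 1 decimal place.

f = (1/2)^(τ/t½) = (1/2)^(76/32) ≈ 0.1928.
C₀ = D/Vd = 1101/160 ≈ 6.881 mcg/mL.
Before the 6th dose, 5 doses have been given. Superposition: Cmin = C₀·(f + f² + … + f^5).
≈ 6.881 × (0.1928 + 0.0372 + 0.0072 + 0.0014 + 0.0003) ≈ 6.881 × 0.2389 ≈ 1.644 mcg/mL.

1.6 mcg/mL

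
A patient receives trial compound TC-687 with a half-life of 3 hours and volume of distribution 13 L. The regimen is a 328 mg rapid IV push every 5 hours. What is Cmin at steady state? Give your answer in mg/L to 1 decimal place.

Over one 5-h interval, 5/3 ≈ 1.6667 half-lives elapse, leaving f ≈ 0.3150 of each dose.
Each bolus raises the concentration by D/Vd = 328/13 ≈ 25.231 mg/L.
Steady-state trough Cmin,ss = C₀·f/(1−f) ≈ 25.231 × 0.3150/0.6850 ≈ 11.603 mg/L.

11.6 mg/L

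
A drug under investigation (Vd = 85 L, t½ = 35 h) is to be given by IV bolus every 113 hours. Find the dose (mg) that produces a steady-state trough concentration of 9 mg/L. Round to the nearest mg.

6406 mg

τ/t½ = 113/35 ≈ 3.2286, so f = (1/2)^(113/35) ≈ 0.106685.
Cmin,ss = (D/Vd)·f/(1−f), so D = Cmin,ss·Vd·(1−f)/f.
D = 9 × 85 × (1−f)/f ≈ 9 × 85 × 8.37339 ≈ 6405.64 mg.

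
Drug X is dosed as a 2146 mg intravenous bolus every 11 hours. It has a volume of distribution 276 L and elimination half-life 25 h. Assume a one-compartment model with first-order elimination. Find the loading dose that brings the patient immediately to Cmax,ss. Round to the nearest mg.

f = (1/2)^(11/25) ≈ 0.737135; accumulation ratio R = 1/(1−f) ≈ 3.80423.
Loading dose to hit Cmax,ss on first dose: D_load = D_maint·R ≈ 2146 × 3.80423 ≈ 8163.88 mg.

8164 mg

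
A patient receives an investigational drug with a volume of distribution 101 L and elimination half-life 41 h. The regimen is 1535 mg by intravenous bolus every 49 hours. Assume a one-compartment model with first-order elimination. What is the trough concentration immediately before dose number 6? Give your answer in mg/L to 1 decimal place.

11.6 mg/L

f = (1/2)^(τ/t½) = (1/2)^(49/41) ≈ 0.4367.
C₀ = D/Vd = 1535/101 ≈ 15.198 mg/L.
Before the 6th dose, 5 doses have been given. Superposition: Cmin = C₀·(f + f² + … + f^5).
≈ 15.198 × (0.4367 + 0.1907 + 0.0833 + 0.0364 + 0.0159) ≈ 15.198 × 0.7630 ≈ 11.596 mg/L.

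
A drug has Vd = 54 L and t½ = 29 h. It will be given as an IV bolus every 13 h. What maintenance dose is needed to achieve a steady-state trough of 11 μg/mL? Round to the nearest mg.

τ/t½ = 13/29 ≈ 0.44828, so f = (1/2)^(13/29) ≈ 0.732918.
Cmin,ss = (D/Vd)·f/(1−f), so D = Cmin,ss·Vd·(1−f)/f.
D = 11 × 54 × (1−f)/f ≈ 11 × 54 × 0.36441 ≈ 216.46 mg.

216 mg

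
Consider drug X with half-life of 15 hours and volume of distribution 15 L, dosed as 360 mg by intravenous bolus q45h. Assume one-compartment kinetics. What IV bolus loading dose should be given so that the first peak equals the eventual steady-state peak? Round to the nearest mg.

411 mg

f = (1/2)^(45/15) ≈ 0.125000; accumulation ratio R = 1/(1−f) ≈ 1.14286.
Loading dose to hit Cmax,ss on first dose: D_load = D_maint·R ≈ 360 × 1.14286 ≈ 411.43 mg.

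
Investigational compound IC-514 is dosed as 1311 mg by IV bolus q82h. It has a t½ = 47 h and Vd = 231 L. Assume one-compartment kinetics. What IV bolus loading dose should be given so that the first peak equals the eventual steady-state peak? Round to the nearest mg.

f = (1/2)^(82/47) ≈ 0.298400; accumulation ratio R = 1/(1−f) ≈ 1.42531.
Loading dose to hit Cmax,ss on first dose: D_load = D_maint·R ≈ 1311 × 1.42531 ≈ 1868.58 mg.

1869 mg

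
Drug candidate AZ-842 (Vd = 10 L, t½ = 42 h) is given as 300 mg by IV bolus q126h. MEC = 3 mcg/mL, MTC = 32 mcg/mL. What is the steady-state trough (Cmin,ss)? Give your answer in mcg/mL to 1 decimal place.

τ = 126 h = 3 half-lives, so f = (1/2)^3 = 0.125.
At steady state, R = 1/(1 − 0.125) = 8/7.
Single-dose peak C₀ = D/Vd = 300/10 = 30 mcg/mL.
Steady-state peak Cmax,ss = C₀·R = 30 × 8/7 ≈ 34.286 mcg/mL.
Steady-state trough Cmin,ss = Cmax,ss·f ≈ 34.286 × 0.125 ≈ 4.286 mcg/mL.
Trough 4.3 mcg/mL vs MEC 3 mcg/mL: adequate.

4.3 mcg/mL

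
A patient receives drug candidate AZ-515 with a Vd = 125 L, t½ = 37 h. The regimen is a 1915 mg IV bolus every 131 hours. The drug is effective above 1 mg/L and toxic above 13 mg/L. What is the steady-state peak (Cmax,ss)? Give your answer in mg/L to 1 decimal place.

16.8 mg/L

k = ln2/t½ = ln2/37 ≈ 0.018734 h⁻¹; fraction remaining f = e^(−kτ) = e^(−0.018734×131) ≈ 0.0859.
Accumulation ratio R = 1/(1 − f) ≈ 1/0.9141 ≈ 1.0940.
Single-dose peak C₀ = D/Vd = 1915/125 ≈ 15.320 mg/L.
Steady-state peak Cmax,ss = C₀·R ≈ 15.320 × 1.0940 ≈ 16.760 mg/L.
Peak 16.8 mg/L vs MTC 13 mg/L: exceeds toxic threshold.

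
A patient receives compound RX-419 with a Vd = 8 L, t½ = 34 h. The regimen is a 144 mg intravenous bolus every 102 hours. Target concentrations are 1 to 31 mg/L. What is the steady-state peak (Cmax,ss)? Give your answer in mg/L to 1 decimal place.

The dosing interval is 3 half-lives, so f = 2^(−3) = 0.125.
Accumulation ratio R = 1/(1 − f) = 1/0.875 = 8/7.
Single-dose peak C₀ = D/Vd = 144/8 = 18 mg/L.
Steady-state peak Cmax,ss = C₀·R = 18 × 8/7 ≈ 20.571 mg/L.
Peak 20.6 mg/L vs MTC 31 mg/L: below toxic threshold.

20.6 mg/L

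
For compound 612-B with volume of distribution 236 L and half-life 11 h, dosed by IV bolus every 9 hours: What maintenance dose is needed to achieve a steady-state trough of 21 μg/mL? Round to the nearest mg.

3782 mg

τ/t½ = 9/11 ≈ 0.81818, so f = (1/2)^(9/11) ≈ 0.567156.
Cmin,ss = (D/Vd)·f/(1−f), so D = Cmin,ss·Vd·(1−f)/f.
D = 21 × 236 × (1−f)/f ≈ 21 × 236 × 0.76318 ≈ 3782.32 mg.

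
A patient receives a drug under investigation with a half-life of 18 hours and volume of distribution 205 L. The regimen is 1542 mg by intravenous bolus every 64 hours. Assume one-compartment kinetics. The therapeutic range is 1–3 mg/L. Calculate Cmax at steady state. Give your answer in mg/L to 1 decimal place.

τ/t½ = 64/18 ≈ 3.5556, so fraction remaining f = (1/2)^(64/18) ≈ 0.0850.
At steady state, accumulation factor R = 1/(1 − e^(−kτ)) ≈ 1.0929.
Single-dose peak C₀ = D/Vd = 1542/205 ≈ 7.522 mg/L.
Steady-state peak Cmax,ss = C₀·R ≈ 7.522 × 1.0929 ≈ 8.221 mg/L.
Peak 8.2 mg/L vs MTC 3 mg/L: exceeds toxic threshold.

8.2 mg/L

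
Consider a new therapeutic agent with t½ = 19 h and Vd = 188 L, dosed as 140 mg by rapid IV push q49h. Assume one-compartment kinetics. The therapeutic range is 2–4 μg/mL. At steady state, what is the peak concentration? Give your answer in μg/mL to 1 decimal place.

0.9 μg/mL

Over one 49-h interval, 49/19 ≈ 2.5789 half-lives elapse, leaving f ≈ 0.1674 of each dose.
At steady state, accumulation factor R = 1/(1 − e^(−kτ)) ≈ 1.2011.
Each bolus raises the concentration by D/Vd = 140/188 ≈ 0.745 μg/mL.
Cmax,ss = C₀/(1 − f) ≈ 0.745/0.8326 ≈ 0.895 μg/mL.
Peak 0.9 μg/mL vs MTC 4 μg/mL: below toxic threshold.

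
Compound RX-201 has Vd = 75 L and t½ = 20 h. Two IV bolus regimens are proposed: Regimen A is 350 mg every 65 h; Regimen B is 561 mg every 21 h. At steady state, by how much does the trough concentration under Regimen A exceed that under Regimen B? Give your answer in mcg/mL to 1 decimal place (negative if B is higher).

Regimen A: f = (1/2)^(65/20) ≈ 0.1051; Cmin,ss = (350/75)·f/(1−f) ≈ 0.548 mcg/mL.
Regimen B: f = (1/2)^(21/20) ≈ 0.4830; Cmin,ss = (561/75)·f/(1−f) ≈ 6.988 mcg/mL.
Difference ≈ 0.548 − 6.988 ≈ -6.440 mcg/mL.

-6.4 mcg/mL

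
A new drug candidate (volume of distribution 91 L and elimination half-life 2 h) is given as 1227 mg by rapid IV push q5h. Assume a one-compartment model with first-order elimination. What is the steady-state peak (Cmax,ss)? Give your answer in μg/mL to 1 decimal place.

k = ln2/t½ = ln2/2 ≈ 0.346574 h⁻¹; fraction remaining f = e^(−kτ) = e^(−0.346574×5) ≈ 0.1768.
Accumulation ratio R = 1/(1 − f) ≈ 1/0.8232 ≈ 1.2148.
Single-dose peak C₀ = D/Vd = 1227/91 ≈ 13.484 μg/mL.
Steady-state peak Cmax,ss = C₀·R ≈ 13.484 × 1.2148 ≈ 16.380 μg/mL.

16.4 μg/mL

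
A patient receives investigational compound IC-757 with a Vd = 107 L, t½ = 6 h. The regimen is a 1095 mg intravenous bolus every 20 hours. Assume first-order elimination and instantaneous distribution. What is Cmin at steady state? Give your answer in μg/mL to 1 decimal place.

1.1 μg/mL

k = ln2/t½ = ln2/6 ≈ 0.115525 h⁻¹; fraction remaining f = e^(−kτ) = e^(−0.115525×20) ≈ 0.0992.
At steady state, accumulation factor R = 1/(1 − e^(−kτ)) ≈ 1.1101.
Single-dose peak C₀ = D/Vd = 1095/107 ≈ 10.234 μg/mL.
Steady-state peak Cmax,ss = C₀·R ≈ 10.234 × 1.1101 ≈ 11.361 μg/mL.
Steady-state trough Cmin,ss = Cmax,ss·f ≈ 11.361 × 0.0992 ≈ 1.127 μg/mL.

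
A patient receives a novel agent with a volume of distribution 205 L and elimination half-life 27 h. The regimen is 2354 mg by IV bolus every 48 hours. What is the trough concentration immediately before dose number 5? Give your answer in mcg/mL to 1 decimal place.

f = (1/2)^(τ/t½) = (1/2)^(48/27) ≈ 0.2916.
C₀ = D/Vd = 2354/205 ≈ 11.483 mcg/mL.
Before the 5th dose, 4 doses have been given. Superposition: Cmin = C₀·(f + f² + … + f^4).
≈ 11.483 × (0.2916 + 0.0850 + 0.0248 + 0.0072) ≈ 11.483 × 0.4086 ≈ 4.692 mcg/mL.

4.7 mcg/mL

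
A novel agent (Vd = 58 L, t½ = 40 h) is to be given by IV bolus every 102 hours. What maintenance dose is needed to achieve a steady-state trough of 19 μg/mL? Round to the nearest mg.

τ/t½ = 102/40 ≈ 2.55, so f = (1/2)^(102/40) ≈ 0.170755.
Cmin,ss = (D/Vd)·f/(1−f), so D = Cmin,ss·Vd·(1−f)/f.
D = 19 × 58 × (1−f)/f ≈ 19 × 58 × 4.85634 ≈ 5351.69 mg.

5352 mg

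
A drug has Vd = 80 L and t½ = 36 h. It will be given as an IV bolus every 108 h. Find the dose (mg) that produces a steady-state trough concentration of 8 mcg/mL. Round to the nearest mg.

4480 mg

τ/t½ = 108/36 ≈ 3, so f = (1/2)^(108/36) ≈ 0.125000.
Cmin,ss = (D/Vd)·f/(1−f), so D = Cmin,ss·Vd·(1−f)/f.
D = 8 × 80 × (1−f)/f ≈ 8 × 80 × 7.00000 ≈ 4480.00 mg.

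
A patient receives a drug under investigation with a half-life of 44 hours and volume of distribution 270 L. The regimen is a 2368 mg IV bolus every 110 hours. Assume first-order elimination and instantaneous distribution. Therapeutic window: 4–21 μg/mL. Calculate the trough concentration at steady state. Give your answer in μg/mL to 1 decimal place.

k = ln2/t½ = ln2/44 ≈ 0.015753 h⁻¹; fraction remaining f = e^(−kτ) = e^(−0.015753×110) ≈ 0.1768.
Single-dose peak C₀ = D/Vd = 2368/270 ≈ 8.770 μg/mL.
Steady-state trough Cmin,ss = C₀·f/(1−f) ≈ 8.770 × 0.1768/0.8232 ≈ 1.884 μg/mL.
Trough 1.9 μg/mL vs MEC 4 μg/mL: subtherapeutic.

1.9 μg/mL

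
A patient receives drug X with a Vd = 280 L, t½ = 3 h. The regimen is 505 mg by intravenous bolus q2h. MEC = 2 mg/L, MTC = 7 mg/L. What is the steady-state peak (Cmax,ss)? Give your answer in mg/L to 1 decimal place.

Over one 2-h interval, 2/3 ≈ 0.66667 half-lives elapse, leaving f ≈ 0.6300 of each dose.
Accumulation ratio R = 1/(1 − f) ≈ 1/0.3700 ≈ 2.7027.
Single-dose peak C₀ = D/Vd = 505/280 ≈ 1.804 mg/L.
Cmax,ss = C₀/(1 − f) ≈ 1.804/0.3700 ≈ 4.876 mg/L.
Peak 4.9 mg/L vs MTC 7 mg/L: below toxic threshold.

4.9 mg/L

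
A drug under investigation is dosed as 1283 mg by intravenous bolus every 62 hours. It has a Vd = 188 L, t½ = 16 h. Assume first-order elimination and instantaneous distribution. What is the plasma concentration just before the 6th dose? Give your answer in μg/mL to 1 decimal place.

0.5 μg/mL

f = (1/2)^(τ/t½) = (1/2)^(62/16) ≈ 0.0682.
C₀ = D/Vd = 1283/188 ≈ 6.824 μg/mL.
Before the 6th dose, 5 doses have been given. Superposition: Cmin = C₀·(f + f² + … + f^5).
≈ 6.824 × (0.0682 + 0.0047 + 0.0003 + 0.0000 + 0.0000) ≈ 6.824 × 0.0732 ≈ 0.500 μg/mL.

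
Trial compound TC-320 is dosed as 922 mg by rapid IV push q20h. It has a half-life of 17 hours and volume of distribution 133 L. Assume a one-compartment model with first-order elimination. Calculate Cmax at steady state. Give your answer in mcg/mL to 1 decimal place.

12.4 mcg/mL

τ/t½ = 20/17 ≈ 1.1765, so fraction remaining f = (1/2)^(20/17) ≈ 0.4424.
Accumulation ratio R = 1/(1 − f) ≈ 1/0.5576 ≈ 1.7934.
Each bolus raises the concentration by D/Vd = 922/133 ≈ 6.932 mcg/mL.
Cmax,ss = C₀/(1 − f) ≈ 6.932/0.5576 ≈ 12.432 mcg/mL.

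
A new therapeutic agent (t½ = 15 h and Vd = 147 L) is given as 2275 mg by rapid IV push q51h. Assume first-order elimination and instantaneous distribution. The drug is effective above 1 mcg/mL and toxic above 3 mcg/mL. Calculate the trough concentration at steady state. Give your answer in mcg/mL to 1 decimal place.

τ/t½ = 51/15 ≈ 3.4, so fraction remaining f = (1/2)^(51/15) ≈ 0.0947.
Accumulation ratio R = 1/(1 − f) ≈ 1/0.9053 ≈ 1.1046.
Single-dose peak C₀ = D/Vd = 2275/147 ≈ 15.476 mcg/mL.
Cmax,ss = C₀/(1 − f) ≈ 15.476/0.9053 ≈ 17.095 mcg/mL.
One interval later, Cmin,ss = Cmax,ss·e^(−kτ) ≈ 17.095 × 0.0947 ≈ 1.619 mcg/mL.
Trough 1.6 mcg/mL vs MEC 1 mcg/mL: adequate.

1.6 mcg/mL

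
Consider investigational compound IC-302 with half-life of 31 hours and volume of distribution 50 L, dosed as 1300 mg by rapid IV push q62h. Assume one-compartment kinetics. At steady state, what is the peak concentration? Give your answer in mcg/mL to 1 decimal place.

The dosing interval is 2 half-lives, so f = 2^(−2) = 0.25.
Accumulation ratio R = 1/(1 − f) = 1/0.75 = 4/3.
Single-dose peak C₀ = D/Vd = 1300/50 = 26 mcg/mL.
Steady-state peak Cmax,ss = C₀·R = 26 × 4/3 ≈ 34.667 mcg/mL.

34.7 mcg/mL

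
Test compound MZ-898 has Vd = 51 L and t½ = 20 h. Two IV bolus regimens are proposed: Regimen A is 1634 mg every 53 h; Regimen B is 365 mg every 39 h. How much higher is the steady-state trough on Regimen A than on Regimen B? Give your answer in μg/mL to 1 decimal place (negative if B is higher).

3.6 μg/mL

Regimen A: f = (1/2)^(53/20) ≈ 0.1593; Cmin,ss = (1634/51)·f/(1−f) ≈ 6.071 μg/mL.
Regimen B: f = (1/2)^(39/20) ≈ 0.2588; Cmin,ss = (365/51)·f/(1−f) ≈ 2.499 μg/mL.
Difference ≈ 6.071 − 2.499 ≈ 3.572 μg/mL.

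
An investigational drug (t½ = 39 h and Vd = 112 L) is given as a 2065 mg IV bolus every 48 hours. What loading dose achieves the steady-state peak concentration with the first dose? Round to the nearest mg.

3598 mg

f = (1/2)^(48/39) ≈ 0.426090; accumulation ratio R = 1/(1−f) ≈ 1.74243.
Loading dose to hit Cmax,ss on first dose: D_load = D_maint·R ≈ 2065 × 1.74243 ≈ 3598.12 mg.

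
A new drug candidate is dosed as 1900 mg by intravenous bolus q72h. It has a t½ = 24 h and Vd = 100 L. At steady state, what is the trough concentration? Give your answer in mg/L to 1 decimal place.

2.7 mg/L

The dosing interval is 3 half-lives, so f = 2^(−3) = 0.125.
Accumulation ratio R = 1/(1 − f) = 1/0.875 = 8/7.
Single-dose peak C₀ = D/Vd = 1900/100 = 19 mg/L.
Steady-state peak Cmax,ss = C₀·R = 19 × 8/7 ≈ 21.714 mg/L.
Steady-state trough Cmin,ss = Cmax,ss·f ≈ 21.714 × 0.125 ≈ 2.714 mg/L.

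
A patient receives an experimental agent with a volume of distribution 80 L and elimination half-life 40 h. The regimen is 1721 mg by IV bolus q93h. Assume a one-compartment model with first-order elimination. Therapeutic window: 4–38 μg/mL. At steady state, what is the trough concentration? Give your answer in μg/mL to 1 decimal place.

Over one 93-h interval, 93/40 ≈ 2.325 half-lives elapse, leaving f ≈ 0.1996 of each dose.
Each bolus raises the concentration by D/Vd = 1721/80 ≈ 21.512 μg/mL.
Steady-state trough Cmin,ss = C₀·f/(1−f) ≈ 21.512 × 0.1996/0.8004 ≈ 5.365 μg/mL.
Trough 5.4 μg/mL vs MEC 4 μg/mL: adequate.

5.4 μg/mL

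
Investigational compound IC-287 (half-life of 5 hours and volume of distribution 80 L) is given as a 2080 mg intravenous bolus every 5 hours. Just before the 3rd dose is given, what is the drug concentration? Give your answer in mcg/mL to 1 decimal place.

19.5 mcg/mL

f = (1/2)^(τ/t½) = (1/2)^(5/5) ≈ 0.5000.
C₀ = D/Vd = 2080/80 ≈ 26.000 mcg/mL.
Before the 3rd dose, 2 doses have been given. Superposition: Cmin = C₀·(f + f²).
≈ 26.000 × (0.5000 + 0.2500) ≈ 26.000 × 0.7500 ≈ 19.500 mcg/mL.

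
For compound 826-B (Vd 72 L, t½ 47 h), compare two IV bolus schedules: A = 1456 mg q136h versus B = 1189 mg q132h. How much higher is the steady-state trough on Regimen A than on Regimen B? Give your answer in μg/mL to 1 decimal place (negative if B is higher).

Regimen A: f = (1/2)^(136/47) ≈ 0.1346; Cmin,ss = (1456/72)·f/(1−f) ≈ 3.145 μg/mL.
Regimen B: f = (1/2)^(132/47) ≈ 0.1427; Cmin,ss = (1189/72)·f/(1−f) ≈ 2.749 μg/mL.
Difference ≈ 3.145 − 2.749 ≈ 0.396 μg/mL.

0.4 μg/mL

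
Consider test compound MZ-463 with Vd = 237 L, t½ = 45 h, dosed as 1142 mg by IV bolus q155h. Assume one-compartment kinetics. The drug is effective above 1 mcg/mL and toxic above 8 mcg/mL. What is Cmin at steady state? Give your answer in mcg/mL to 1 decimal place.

0.5 mcg/mL

Over one 155-h interval, 155/45 ≈ 3.4444 half-lives elapse, leaving f ≈ 0.0919 of each dose.
Each bolus raises the concentration by D/Vd = 1142/237 ≈ 4.819 mcg/mL.
Steady-state trough Cmin,ss = C₀·f/(1−f) ≈ 4.819 × 0.0919/0.9081 ≈ 0.488 mcg/mL.
Trough 0.5 mcg/mL vs MEC 1 mcg/mL: subtherapeutic.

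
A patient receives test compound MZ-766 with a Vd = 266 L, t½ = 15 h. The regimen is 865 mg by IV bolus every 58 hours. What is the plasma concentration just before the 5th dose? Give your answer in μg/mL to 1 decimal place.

0.2 μg/mL

f = (1/2)^(τ/t½) = (1/2)^(58/15) ≈ 0.0686.
C₀ = D/Vd = 865/266 ≈ 3.252 μg/mL.
Before the 5th dose, 4 doses have been given. Superposition: Cmin = C₀·(f + f² + … + f^4).
≈ 3.252 × (0.0686 + 0.0047 + 0.0003 + 0.0000) ≈ 3.252 × 0.0736 ≈ 0.239 μg/mL.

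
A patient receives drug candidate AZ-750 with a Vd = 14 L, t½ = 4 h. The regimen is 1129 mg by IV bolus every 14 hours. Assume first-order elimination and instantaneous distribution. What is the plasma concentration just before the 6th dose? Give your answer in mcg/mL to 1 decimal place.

f = (1/2)^(τ/t½) = (1/2)^(14/4) ≈ 0.0884.
C₀ = D/Vd = 1129/14 ≈ 80.643 mcg/mL.
Before the 6th dose, 5 doses have been given. Superposition: Cmin = C₀·(f + f² + … + f^5).
≈ 80.643 × (0.0884 + 0.0078 + 0.0007 + 0.0001 + 0.0000) ≈ 80.643 × 0.0970 ≈ 7.822 mcg/mL.

7.8 mcg/mL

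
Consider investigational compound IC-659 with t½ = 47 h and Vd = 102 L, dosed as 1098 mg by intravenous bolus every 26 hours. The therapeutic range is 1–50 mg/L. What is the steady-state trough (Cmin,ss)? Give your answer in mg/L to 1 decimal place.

23.0 mg/L

k = ln2/t½ = ln2/47 ≈ 0.014748 h⁻¹; fraction remaining f = e^(−kτ) = e^(−0.014748×26) ≈ 0.6815.
Single-dose peak C₀ = D/Vd = 1098/102 ≈ 10.765 mg/L.
Steady-state trough Cmin,ss = C₀·f/(1−f) ≈ 10.765 × 0.6815/0.3185 ≈ 23.034 mg/L.
Trough 23.0 mg/L vs MEC 1 mg/L: adequate.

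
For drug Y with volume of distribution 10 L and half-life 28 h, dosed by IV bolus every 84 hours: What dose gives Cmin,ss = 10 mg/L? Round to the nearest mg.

τ/t½ = 84/28 ≈ 3, so f = (1/2)^(84/28) ≈ 0.125000.
Cmin,ss = (D/Vd)·f/(1−f), so D = Cmin,ss·Vd·(1−f)/f.
D = 10 × 10 × (1−f)/f ≈ 10 × 10 × 7.00000 ≈ 700.00 mg.

700 mg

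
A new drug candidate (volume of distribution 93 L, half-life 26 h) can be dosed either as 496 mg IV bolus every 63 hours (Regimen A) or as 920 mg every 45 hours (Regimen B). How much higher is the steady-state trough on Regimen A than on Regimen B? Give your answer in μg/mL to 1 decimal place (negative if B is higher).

Regimen A: f = (1/2)^(63/26) ≈ 0.1865; Cmin,ss = (496/93)·f/(1−f) ≈ 1.223 μg/mL.
Regimen B: f = (1/2)^(45/26) ≈ 0.3013; Cmin,ss = (920/93)·f/(1−f) ≈ 4.266 μg/mL.
Difference ≈ 1.223 − 4.266 ≈ -3.043 μg/mL.

-3.0 μg/mL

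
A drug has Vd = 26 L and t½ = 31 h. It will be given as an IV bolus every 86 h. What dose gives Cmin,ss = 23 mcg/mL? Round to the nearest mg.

3493 mg

τ/t½ = 86/31 ≈ 2.7742, so f = (1/2)^(86/31) ≈ 0.146179.
Cmin,ss = (D/Vd)·f/(1−f), so D = Cmin,ss·Vd·(1−f)/f.
D = 23 × 26 × (1−f)/f ≈ 23 × 26 × 5.84093 ≈ 3492.88 mg.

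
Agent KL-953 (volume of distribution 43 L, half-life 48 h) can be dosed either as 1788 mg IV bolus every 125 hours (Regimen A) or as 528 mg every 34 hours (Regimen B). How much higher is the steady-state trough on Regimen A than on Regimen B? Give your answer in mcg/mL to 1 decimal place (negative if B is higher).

-11.2 mcg/mL

Regimen A: f = (1/2)^(125/48) ≈ 0.1645; Cmin,ss = (1788/43)·f/(1−f) ≈ 8.187 mcg/mL.
Regimen B: f = (1/2)^(34/48) ≈ 0.6120; Cmin,ss = (528/43)·f/(1−f) ≈ 19.368 mcg/mL.
Difference ≈ 8.187 − 19.368 ≈ -11.181 mcg/mL.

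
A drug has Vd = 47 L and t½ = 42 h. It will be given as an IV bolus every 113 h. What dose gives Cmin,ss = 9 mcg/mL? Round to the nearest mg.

2308 mg

τ/t½ = 113/42 ≈ 2.6905, so f = (1/2)^(113/42) ≈ 0.154912.
Cmin,ss = (D/Vd)·f/(1−f), so D = Cmin,ss·Vd·(1−f)/f.
D = 9 × 47 × (1−f)/f ≈ 9 × 47 × 5.45528 ≈ 2307.58 mg.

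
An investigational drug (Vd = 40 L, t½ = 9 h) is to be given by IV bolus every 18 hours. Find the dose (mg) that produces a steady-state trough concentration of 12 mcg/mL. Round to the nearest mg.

1440 mg

τ/t½ = 18/9 ≈ 2, so f = (1/2)^(18/9) ≈ 0.250000.
Cmin,ss = (D/Vd)·f/(1−f), so D = Cmin,ss·Vd·(1−f)/f.
D = 12 × 40 × (1−f)/f ≈ 12 × 40 × 3.00000 ≈ 1440.00 mg.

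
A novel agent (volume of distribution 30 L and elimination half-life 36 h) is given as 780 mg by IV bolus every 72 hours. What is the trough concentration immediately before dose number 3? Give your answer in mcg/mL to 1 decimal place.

8.1 mcg/mL

f = (1/2)^(τ/t½) = (1/2)^(72/36) ≈ 0.2500.
C₀ = D/Vd = 780/30 ≈ 26.000 mcg/mL.
Before the 3rd dose, 2 doses have been given. Superposition: Cmin = C₀·(f + f²).
≈ 26.000 × (0.2500 + 0.0625) ≈ 26.000 × 0.3125 ≈ 8.125 mcg/mL.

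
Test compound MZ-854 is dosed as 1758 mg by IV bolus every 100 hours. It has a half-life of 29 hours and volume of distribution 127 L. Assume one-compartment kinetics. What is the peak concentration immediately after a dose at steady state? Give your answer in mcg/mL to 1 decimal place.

Over one 100-h interval, 100/29 ≈ 3.4483 half-lives elapse, leaving f ≈ 0.0916 of each dose.
Accumulation ratio R = 1/(1 − f) ≈ 1/0.9084 ≈ 1.1008.
Single-dose peak C₀ = D/Vd = 1758/127 ≈ 13.843 mcg/mL.
Steady-state peak Cmax,ss = C₀·R ≈ 13.843 × 1.1008 ≈ 15.238 mcg/mL.

15.2 mcg/mL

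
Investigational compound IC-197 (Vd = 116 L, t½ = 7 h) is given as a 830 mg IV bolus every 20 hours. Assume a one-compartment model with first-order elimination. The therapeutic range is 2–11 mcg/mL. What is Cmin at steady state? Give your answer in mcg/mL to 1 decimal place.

1.1 mcg/mL

τ/t½ = 20/7 ≈ 2.8571, so fraction remaining f = (1/2)^(20/7) ≈ 0.1380.
Single-dose peak C₀ = D/Vd = 830/116 ≈ 7.155 mcg/mL.
Steady-state trough Cmin,ss = C₀·f/(1−f) ≈ 7.155 × 0.1380/0.8620 ≈ 1.145 mcg/mL.
Trough 1.1 mcg/mL vs MEC 2 mcg/mL: subtherapeutic.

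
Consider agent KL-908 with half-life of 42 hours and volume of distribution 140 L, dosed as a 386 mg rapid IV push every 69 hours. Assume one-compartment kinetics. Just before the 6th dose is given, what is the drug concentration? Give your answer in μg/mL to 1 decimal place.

1.3 μg/mL

f = (1/2)^(τ/t½) = (1/2)^(69/42) ≈ 0.3202.
C₀ = D/Vd = 386/140 ≈ 2.757 μg/mL.
Before the 6th dose, 5 doses have been given. Superposition: Cmin = C₀·(f + f² + … + f^5).
≈ 2.757 × (0.3202 + 0.1025 + 0.0328 + 0.0105 + 0.0034) ≈ 2.757 × 0.4694 ≈ 1.294 μg/mL.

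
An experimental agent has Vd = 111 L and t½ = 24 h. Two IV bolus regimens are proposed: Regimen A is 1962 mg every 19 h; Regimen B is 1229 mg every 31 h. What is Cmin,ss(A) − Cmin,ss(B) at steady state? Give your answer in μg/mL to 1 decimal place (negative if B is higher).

16.5 μg/mL

Regimen A: f = (1/2)^(19/24) ≈ 0.5777; Cmin,ss = (1962/111)·f/(1−f) ≈ 24.180 μg/mL.
Regimen B: f = (1/2)^(31/24) ≈ 0.4085; Cmin,ss = (1229/111)·f/(1−f) ≈ 7.647 μg/mL.
Difference ≈ 24.180 − 7.647 ≈ 16.533 μg/mL.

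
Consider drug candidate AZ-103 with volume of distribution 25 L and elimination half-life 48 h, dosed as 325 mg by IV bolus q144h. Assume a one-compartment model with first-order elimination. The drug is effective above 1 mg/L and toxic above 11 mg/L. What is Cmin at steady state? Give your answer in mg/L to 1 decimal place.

The dosing interval is 3 half-lives, so f = 2^(−3) = 0.125.
At steady state, R = 1/(1 − 0.125) = 8/7.
Single-dose peak C₀ = D/Vd = 325/25 = 13 mg/L.
Steady-state peak Cmax,ss = C₀·R = 13 × 8/7 ≈ 14.857 mg/L.
Steady-state trough Cmin,ss = Cmax,ss·f ≈ 14.857 × 0.125 ≈ 1.857 mg/L.
Trough 1.9 mg/L vs MEC 1 mg/L: adequate.

1.9 mg/L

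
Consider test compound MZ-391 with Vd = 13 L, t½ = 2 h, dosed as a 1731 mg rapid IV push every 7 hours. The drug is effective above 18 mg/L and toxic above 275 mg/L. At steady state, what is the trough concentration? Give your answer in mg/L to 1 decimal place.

Over one 7-h interval, 7/2 ≈ 3.5 half-lives elapse, leaving f ≈ 0.0884 of each dose.
At steady state, accumulation factor R = 1/(1 − e^(−kτ)) ≈ 1.0970.
Each bolus raises the concentration by D/Vd = 1731/13 ≈ 133.154 mg/L.
Cmax,ss = C₀/(1 − f) ≈ 133.154/0.9116 ≈ 146.066 mg/L.
One interval later, Cmin,ss = Cmax,ss·e^(−kτ) ≈ 146.066 × 0.0884 ≈ 12.912 mg/L.
Trough 12.9 mg/L vs MEC 18 mg/L: subtherapeutic.

12.9 mg/L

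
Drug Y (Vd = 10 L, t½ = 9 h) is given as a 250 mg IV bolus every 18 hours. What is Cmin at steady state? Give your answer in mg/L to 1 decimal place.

8.3 mg/L

The dosing interval is 2 half-lives, so f = 2^(−2) = 0.25.
At steady state, R = 1/(1 − 0.25) = 4/3.
Single-dose peak C₀ = D/Vd = 250/10 = 25 mg/L.
Steady-state peak Cmax,ss = C₀·R = 25 × 4/3 ≈ 33.333 mg/L.
Steady-state trough Cmin,ss = Cmax,ss·f ≈ 33.333 × 0.25 ≈ 8.333 mg/L.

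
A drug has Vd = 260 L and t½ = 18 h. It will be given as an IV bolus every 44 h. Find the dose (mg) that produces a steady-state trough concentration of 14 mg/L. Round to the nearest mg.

τ/t½ = 44/18 ≈ 2.4444, so f = (1/2)^(44/18) ≈ 0.183717.
Cmin,ss = (D/Vd)·f/(1−f), so D = Cmin,ss·Vd·(1−f)/f.
D = 14 × 260 × (1−f)/f ≈ 14 × 260 × 4.44315 ≈ 16173.07 mg.

16173 mg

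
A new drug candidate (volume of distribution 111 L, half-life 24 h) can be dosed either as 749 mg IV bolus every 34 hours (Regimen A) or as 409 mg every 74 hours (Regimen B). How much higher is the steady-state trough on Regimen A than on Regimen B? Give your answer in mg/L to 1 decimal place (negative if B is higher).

Regimen A: f = (1/2)^(34/24) ≈ 0.3746; Cmin,ss = (749/111)·f/(1−f) ≈ 4.042 mg/L.
Regimen B: f = (1/2)^(74/24) ≈ 0.1180; Cmin,ss = (409/111)·f/(1−f) ≈ 0.493 mg/L.
Difference ≈ 4.042 − 0.493 ≈ 3.549 mg/L.

3.5 mg/L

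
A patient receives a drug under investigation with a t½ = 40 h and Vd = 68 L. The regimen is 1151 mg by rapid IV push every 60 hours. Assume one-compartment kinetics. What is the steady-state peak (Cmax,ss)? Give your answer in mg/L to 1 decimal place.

τ/t½ = 60/40 ≈ 1.5, so fraction remaining f = (1/2)^(60/40) ≈ 0.3536.
At steady state, accumulation factor R = 1/(1 − e^(−kτ)) ≈ 1.5470.
Each bolus raises the concentration by D/Vd = 1151/68 ≈ 16.926 mg/L.
Cmax,ss = C₀/(1 − f) ≈ 16.926/0.6464 ≈ 26.185 mg/L.

26.2 mg/L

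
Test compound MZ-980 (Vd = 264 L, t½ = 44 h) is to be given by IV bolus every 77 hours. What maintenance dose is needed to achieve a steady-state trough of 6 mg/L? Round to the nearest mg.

τ/t½ = 77/44 ≈ 1.75, so f = (1/2)^(77/44) ≈ 0.297302.
Cmin,ss = (D/Vd)·f/(1−f), so D = Cmin,ss·Vd·(1−f)/f.
D = 6 × 264 × (1−f)/f ≈ 6 × 264 × 2.36358 ≈ 3743.91 mg.

3744 mg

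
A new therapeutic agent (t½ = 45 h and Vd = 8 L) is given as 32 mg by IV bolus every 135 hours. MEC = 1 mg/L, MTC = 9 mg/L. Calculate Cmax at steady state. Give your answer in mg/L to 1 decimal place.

4.6 mg/L

The dosing interval is 3 half-lives, so f = 2^(−3) = 0.125.
At steady state, R = 1/(1 − 0.125) = 8/7.
Single-dose peak C₀ = D/Vd = 32/8 = 4 mg/L.
Steady-state peak Cmax,ss = C₀·R = 4 × 8/7 ≈ 4.571 mg/L.
Peak 4.6 mg/L vs MTC 9 mg/L: below toxic threshold.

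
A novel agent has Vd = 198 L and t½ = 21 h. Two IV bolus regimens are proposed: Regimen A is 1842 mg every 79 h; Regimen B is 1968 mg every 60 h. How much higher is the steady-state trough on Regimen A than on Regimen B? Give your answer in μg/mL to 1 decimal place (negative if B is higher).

-0.9 μg/mL

Regimen A: f = (1/2)^(79/21) ≈ 0.0737; Cmin,ss = (1842/198)·f/(1−f) ≈ 0.740 μg/mL.
Regimen B: f = (1/2)^(60/21) ≈ 0.1380; Cmin,ss = (1968/198)·f/(1−f) ≈ 1.591 μg/mL.
Difference ≈ 0.740 − 1.591 ≈ -0.851 μg/mL.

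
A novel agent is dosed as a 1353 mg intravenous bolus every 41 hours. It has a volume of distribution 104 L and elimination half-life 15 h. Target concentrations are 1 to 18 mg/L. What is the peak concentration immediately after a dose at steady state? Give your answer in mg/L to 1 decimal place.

k = ln2/t½ = ln2/15 ≈ 0.046210 h⁻¹; fraction remaining f = e^(−kτ) = e^(−0.046210×41) ≈ 0.1504.
Accumulation ratio R = 1/(1 − f) ≈ 1/0.8496 ≈ 1.1770.
Single-dose peak C₀ = D/Vd = 1353/104 ≈ 13.010 mg/L.
Steady-state peak Cmax,ss = C₀·R ≈ 13.010 × 1.1770 ≈ 15.313 mg/L.
Peak 15.3 mg/L vs MTC 18 mg/L: below toxic threshold.

15.3 mg/L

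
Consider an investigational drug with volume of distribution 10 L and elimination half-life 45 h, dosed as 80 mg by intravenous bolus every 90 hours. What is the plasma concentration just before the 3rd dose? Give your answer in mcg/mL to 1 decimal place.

2.5 mcg/mL

f = (1/2)^(τ/t½) = (1/2)^(90/45) ≈ 0.2500.
C₀ = D/Vd = 80/10 ≈ 8.000 mcg/mL.
Before the 3rd dose, 2 doses have been given. Superposition: Cmin = C₀·(f + f²).
≈ 8.000 × (0.2500 + 0.0625) ≈ 8.000 × 0.3125 ≈ 2.500 mcg/mL.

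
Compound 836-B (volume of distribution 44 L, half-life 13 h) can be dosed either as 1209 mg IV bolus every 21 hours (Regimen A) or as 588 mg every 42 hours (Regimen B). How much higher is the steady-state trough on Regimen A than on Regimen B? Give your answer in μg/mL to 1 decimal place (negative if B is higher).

Regimen A: f = (1/2)^(21/13) ≈ 0.3264; Cmin,ss = (1209/44)·f/(1−f) ≈ 13.314 μg/mL.
Regimen B: f = (1/2)^(42/13) ≈ 0.1065; Cmin,ss = (588/44)·f/(1−f) ≈ 1.593 μg/mL.
Difference ≈ 13.314 − 1.593 ≈ 11.721 μg/mL.

11.7 μg/mL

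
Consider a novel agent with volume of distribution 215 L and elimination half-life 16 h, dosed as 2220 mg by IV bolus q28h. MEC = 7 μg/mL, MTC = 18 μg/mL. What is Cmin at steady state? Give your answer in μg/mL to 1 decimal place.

4.4 μg/mL

Over one 28-h interval, 28/16 ≈ 1.75 half-lives elapse, leaving f ≈ 0.2973 of each dose.
Single-dose peak C₀ = D/Vd = 2220/215 ≈ 10.326 μg/mL.
Steady-state trough Cmin,ss = C₀·f/(1−f) ≈ 10.326 × 0.2973/0.7027 ≈ 4.369 μg/mL.
Trough 4.4 μg/mL vs MEC 7 μg/mL: subtherapeutic.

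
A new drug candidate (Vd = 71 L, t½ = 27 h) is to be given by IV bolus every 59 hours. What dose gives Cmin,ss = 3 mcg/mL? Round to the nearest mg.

756 mg

τ/t½ = 59/27 ≈ 2.1852, so f = (1/2)^(59/27) ≈ 0.219884.
Cmin,ss = (D/Vd)·f/(1−f), so D = Cmin,ss·Vd·(1−f)/f.
D = 3 × 71 × (1−f)/f ≈ 3 × 71 × 3.54785 ≈ 755.69 mg.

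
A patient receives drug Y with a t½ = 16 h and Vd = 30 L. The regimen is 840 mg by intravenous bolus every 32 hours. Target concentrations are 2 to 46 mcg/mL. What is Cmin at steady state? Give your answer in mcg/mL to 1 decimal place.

τ = 32 h = 2 half-lives, so f = (1/2)^2 = 0.25.
Accumulation ratio R = 1/(1 − f) = 1/0.75 = 4/3.
Single-dose peak C₀ = D/Vd = 840/30 = 28 mcg/mL.
Steady-state peak Cmax,ss = C₀·R = 28 × 4/3 ≈ 37.333 mcg/mL.
Steady-state trough Cmin,ss = Cmax,ss·f ≈ 37.333 × 0.25 ≈ 9.333 mcg/mL.
Trough 9.3 mcg/mL vs MEC 2 mcg/mL: adequate.

9.3 mcg/mL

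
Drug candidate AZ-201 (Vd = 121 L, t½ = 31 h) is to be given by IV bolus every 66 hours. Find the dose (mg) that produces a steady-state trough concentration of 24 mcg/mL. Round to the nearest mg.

τ/t½ = 66/31 ≈ 2.129, so f = (1/2)^(66/31) ≈ 0.228611.
Cmin,ss = (D/Vd)·f/(1−f), so D = Cmin,ss·Vd·(1−f)/f.
D = 24 × 121 × (1−f)/f ≈ 24 × 121 × 3.37424 ≈ 9798.79 mg.

9799 mg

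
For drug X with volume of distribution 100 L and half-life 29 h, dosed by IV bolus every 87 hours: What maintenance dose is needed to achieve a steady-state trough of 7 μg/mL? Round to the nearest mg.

τ/t½ = 87/29 ≈ 3, so f = (1/2)^(87/29) ≈ 0.125000.
Cmin,ss = (D/Vd)·f/(1−f), so D = Cmin,ss·Vd·(1−f)/f.
D = 7 × 100 × (1−f)/f ≈ 7 × 100 × 7.00000 ≈ 4900.00 mg.

4900 mg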